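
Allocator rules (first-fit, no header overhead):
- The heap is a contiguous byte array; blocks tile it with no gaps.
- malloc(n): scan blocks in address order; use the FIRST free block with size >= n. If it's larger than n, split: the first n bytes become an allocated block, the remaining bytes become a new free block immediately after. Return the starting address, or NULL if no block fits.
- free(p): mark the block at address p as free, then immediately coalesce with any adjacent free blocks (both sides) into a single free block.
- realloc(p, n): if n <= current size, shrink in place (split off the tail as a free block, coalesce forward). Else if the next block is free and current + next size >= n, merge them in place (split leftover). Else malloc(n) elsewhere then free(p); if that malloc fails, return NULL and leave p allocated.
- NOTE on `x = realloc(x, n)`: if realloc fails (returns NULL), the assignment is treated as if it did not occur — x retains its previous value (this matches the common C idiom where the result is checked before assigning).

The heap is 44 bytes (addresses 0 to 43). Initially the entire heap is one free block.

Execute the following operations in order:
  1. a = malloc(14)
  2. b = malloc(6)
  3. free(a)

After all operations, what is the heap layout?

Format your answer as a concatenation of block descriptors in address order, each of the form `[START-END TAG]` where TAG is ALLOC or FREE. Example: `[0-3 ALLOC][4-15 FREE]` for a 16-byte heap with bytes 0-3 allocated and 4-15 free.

Answer: [0-13 FREE][14-19 ALLOC][20-43 FREE]

Derivation:
Op 1: a = malloc(14) -> a = 0; heap: [0-13 ALLOC][14-43 FREE]
Op 2: b = malloc(6) -> b = 14; heap: [0-13 ALLOC][14-19 ALLOC][20-43 FREE]
Op 3: free(a) -> (freed a); heap: [0-13 FREE][14-19 ALLOC][20-43 FREE]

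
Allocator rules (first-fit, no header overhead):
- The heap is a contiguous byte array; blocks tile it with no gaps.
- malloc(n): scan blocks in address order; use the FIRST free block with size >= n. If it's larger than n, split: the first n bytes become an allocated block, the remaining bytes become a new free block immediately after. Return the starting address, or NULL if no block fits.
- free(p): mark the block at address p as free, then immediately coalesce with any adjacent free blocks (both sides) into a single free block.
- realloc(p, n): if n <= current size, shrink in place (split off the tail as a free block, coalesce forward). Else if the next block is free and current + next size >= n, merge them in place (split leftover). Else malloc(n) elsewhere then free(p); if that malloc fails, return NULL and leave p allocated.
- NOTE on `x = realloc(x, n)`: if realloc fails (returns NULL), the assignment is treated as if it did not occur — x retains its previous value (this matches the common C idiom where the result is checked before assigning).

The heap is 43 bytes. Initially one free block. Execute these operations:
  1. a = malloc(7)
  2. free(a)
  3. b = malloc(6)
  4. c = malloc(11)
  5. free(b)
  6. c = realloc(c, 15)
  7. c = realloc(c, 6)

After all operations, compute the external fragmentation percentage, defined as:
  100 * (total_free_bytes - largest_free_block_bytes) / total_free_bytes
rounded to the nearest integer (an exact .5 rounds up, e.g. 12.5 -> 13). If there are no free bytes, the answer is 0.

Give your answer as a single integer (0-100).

Answer: 16

Derivation:
Op 1: a = malloc(7) -> a = 0; heap: [0-6 ALLOC][7-42 FREE]
Op 2: free(a) -> (freed a); heap: [0-42 FREE]
Op 3: b = malloc(6) -> b = 0; heap: [0-5 ALLOC][6-42 FREE]
Op 4: c = malloc(11) -> c = 6; heap: [0-5 ALLOC][6-16 ALLOC][17-42 FREE]
Op 5: free(b) -> (freed b); heap: [0-5 FREE][6-16 ALLOC][17-42 FREE]
Op 6: c = realloc(c, 15) -> c = 6; heap: [0-5 FREE][6-20 ALLOC][21-42 FREE]
Op 7: c = realloc(c, 6) -> c = 6; heap: [0-5 FREE][6-11 ALLOC][12-42 FREE]
Free blocks: [6 31] total_free=37 largest=31 -> 100*(37-31)/37 = 600/37 ≈ 16.216 -> rounds to 16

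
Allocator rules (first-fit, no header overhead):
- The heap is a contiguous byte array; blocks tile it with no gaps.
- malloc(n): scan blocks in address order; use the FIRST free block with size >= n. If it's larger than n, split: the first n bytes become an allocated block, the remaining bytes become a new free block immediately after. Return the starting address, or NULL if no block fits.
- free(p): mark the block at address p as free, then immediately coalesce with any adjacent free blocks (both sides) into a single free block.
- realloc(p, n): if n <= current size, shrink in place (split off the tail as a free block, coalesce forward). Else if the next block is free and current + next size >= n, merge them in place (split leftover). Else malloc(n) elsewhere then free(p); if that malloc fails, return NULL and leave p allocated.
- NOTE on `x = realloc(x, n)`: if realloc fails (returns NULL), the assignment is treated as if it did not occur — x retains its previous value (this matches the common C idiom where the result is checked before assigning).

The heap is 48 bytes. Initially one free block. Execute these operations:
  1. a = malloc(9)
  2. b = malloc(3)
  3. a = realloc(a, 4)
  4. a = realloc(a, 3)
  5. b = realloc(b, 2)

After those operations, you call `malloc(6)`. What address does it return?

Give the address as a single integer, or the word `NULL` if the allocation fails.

Op 1: a = malloc(9) -> a = 0; heap: [0-8 ALLOC][9-47 FREE]
Op 2: b = malloc(3) -> b = 9; heap: [0-8 ALLOC][9-11 ALLOC][12-47 FREE]
Op 3: a = realloc(a, 4) -> a = 0; heap: [0-3 ALLOC][4-8 FREE][9-11 ALLOC][12-47 FREE]
Op 4: a = realloc(a, 3) -> a = 0; heap: [0-2 ALLOC][3-8 FREE][9-11 ALLOC][12-47 FREE]
Op 5: b = realloc(b, 2) -> b = 9; heap: [0-2 ALLOC][3-8 FREE][9-10 ALLOC][11-47 FREE]
malloc(6): first-fit scan over [0-2 ALLOC][3-8 FREE][9-10 ALLOC][11-47 FREE] -> 3

Answer: 3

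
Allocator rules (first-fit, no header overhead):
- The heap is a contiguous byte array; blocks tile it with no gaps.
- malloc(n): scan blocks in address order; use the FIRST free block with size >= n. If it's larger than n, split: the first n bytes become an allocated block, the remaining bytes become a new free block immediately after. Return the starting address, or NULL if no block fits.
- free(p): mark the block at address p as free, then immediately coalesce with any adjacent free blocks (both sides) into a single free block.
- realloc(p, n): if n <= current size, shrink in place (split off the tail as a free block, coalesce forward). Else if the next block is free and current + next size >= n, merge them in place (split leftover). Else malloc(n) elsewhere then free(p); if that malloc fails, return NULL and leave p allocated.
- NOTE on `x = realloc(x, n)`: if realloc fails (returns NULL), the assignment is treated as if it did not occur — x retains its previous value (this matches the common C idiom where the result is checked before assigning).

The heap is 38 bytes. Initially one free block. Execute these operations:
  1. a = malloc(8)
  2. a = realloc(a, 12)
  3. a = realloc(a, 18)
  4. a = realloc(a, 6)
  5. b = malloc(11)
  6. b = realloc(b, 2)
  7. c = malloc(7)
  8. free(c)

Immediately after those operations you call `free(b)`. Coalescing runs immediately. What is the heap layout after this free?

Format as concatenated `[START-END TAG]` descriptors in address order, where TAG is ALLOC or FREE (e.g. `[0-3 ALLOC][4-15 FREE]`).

Answer: [0-5 ALLOC][6-37 FREE]

Derivation:
Op 1: a = malloc(8) -> a = 0; heap: [0-7 ALLOC][8-37 FREE]
Op 2: a = realloc(a, 12) -> a = 0; heap: [0-11 ALLOC][12-37 FREE]
Op 3: a = realloc(a, 18) -> a = 0; heap: [0-17 ALLOC][18-37 FREE]
Op 4: a = realloc(a, 6) -> a = 0; heap: [0-5 ALLOC][6-37 FREE]
Op 5: b = malloc(11) -> b = 6; heap: [0-5 ALLOC][6-16 ALLOC][17-37 FREE]
Op 6: b = realloc(b, 2) -> b = 6; heap: [0-5 ALLOC][6-7 ALLOC][8-37 FREE]
Op 7: c = malloc(7) -> c = 8; heap: [0-5 ALLOC][6-7 ALLOC][8-14 ALLOC][15-37 FREE]
Op 8: free(c) -> (freed c); heap: [0-5 ALLOC][6-7 ALLOC][8-37 FREE]
free(b): b = 6 -> block [6-7 ALLOC]; mark free, coalesce with adjacent free neighbors -> [0-5 ALLOC][6-37 FREE]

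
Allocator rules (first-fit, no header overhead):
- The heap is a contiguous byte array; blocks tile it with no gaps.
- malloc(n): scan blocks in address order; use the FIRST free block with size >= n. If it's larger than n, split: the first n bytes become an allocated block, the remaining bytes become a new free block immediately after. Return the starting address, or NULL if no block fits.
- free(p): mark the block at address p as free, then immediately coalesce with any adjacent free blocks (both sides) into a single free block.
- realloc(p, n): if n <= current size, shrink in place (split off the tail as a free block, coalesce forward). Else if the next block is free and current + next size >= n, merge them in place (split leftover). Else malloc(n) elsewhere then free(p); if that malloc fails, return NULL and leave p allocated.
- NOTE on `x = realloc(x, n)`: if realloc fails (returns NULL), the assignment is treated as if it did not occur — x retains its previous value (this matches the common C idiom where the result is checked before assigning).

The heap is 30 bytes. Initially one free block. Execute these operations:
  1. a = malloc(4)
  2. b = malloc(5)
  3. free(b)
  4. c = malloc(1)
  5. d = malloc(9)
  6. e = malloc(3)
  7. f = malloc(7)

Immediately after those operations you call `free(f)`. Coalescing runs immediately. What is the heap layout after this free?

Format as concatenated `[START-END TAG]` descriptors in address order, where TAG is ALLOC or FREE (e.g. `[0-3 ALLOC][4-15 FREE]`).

Op 1: a = malloc(4) -> a = 0; heap: [0-3 ALLOC][4-29 FREE]
Op 2: b = malloc(5) -> b = 4; heap: [0-3 ALLOC][4-8 ALLOC][9-29 FREE]
Op 3: free(b) -> (freed b); heap: [0-3 ALLOC][4-29 FREE]
Op 4: c = malloc(1) -> c = 4; heap: [0-3 ALLOC][4-4 ALLOC][5-29 FREE]
Op 5: d = malloc(9) -> d = 5; heap: [0-3 ALLOC][4-4 ALLOC][5-13 ALLOC][14-29 FREE]
Op 6: e = malloc(3) -> e = 14; heap: [0-3 ALLOC][4-4 ALLOC][5-13 ALLOC][14-16 ALLOC][17-29 FREE]
Op 7: f = malloc(7) -> f = 17; heap: [0-3 ALLOC][4-4 ALLOC][5-13 ALLOC][14-16 ALLOC][17-23 ALLOC][24-29 FREE]
free(f): f = 17 -> block [17-23 ALLOC]; mark free, coalesce with adjacent free neighbors -> [0-3 ALLOC][4-4 ALLOC][5-13 ALLOC][14-16 ALLOC][17-29 FREE]

Answer: [0-3 ALLOC][4-4 ALLOC][5-13 ALLOC][14-16 ALLOC][17-29 FREE]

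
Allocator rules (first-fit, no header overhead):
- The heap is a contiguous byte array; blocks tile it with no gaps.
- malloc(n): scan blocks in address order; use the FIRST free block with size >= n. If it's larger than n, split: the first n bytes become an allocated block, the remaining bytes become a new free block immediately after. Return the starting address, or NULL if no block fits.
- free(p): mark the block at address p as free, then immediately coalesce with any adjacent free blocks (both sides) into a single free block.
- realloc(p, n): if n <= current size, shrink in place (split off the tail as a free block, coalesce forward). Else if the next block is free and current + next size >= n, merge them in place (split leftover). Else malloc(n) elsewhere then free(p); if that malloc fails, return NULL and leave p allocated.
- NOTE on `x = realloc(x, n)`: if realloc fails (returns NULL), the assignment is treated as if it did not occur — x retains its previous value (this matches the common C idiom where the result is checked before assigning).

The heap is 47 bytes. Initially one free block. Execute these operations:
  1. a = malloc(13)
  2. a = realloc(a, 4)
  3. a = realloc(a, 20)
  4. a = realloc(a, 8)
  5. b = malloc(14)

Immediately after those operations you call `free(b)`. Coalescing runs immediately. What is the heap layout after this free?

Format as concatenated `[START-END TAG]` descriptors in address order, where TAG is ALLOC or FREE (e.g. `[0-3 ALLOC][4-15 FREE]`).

Answer: [0-7 ALLOC][8-46 FREE]

Derivation:
Op 1: a = malloc(13) -> a = 0; heap: [0-12 ALLOC][13-46 FREE]
Op 2: a = realloc(a, 4) -> a = 0; heap: [0-3 ALLOC][4-46 FREE]
Op 3: a = realloc(a, 20) -> a = 0; heap: [0-19 ALLOC][20-46 FREE]
Op 4: a = realloc(a, 8) -> a = 0; heap: [0-7 ALLOC][8-46 FREE]
Op 5: b = malloc(14) -> b = 8; heap: [0-7 ALLOC][8-21 ALLOC][22-46 FREE]
free(b): b = 8 -> block [8-21 ALLOC]; mark free, coalesce with adjacent free neighbors -> [0-7 ALLOC][8-46 FREE]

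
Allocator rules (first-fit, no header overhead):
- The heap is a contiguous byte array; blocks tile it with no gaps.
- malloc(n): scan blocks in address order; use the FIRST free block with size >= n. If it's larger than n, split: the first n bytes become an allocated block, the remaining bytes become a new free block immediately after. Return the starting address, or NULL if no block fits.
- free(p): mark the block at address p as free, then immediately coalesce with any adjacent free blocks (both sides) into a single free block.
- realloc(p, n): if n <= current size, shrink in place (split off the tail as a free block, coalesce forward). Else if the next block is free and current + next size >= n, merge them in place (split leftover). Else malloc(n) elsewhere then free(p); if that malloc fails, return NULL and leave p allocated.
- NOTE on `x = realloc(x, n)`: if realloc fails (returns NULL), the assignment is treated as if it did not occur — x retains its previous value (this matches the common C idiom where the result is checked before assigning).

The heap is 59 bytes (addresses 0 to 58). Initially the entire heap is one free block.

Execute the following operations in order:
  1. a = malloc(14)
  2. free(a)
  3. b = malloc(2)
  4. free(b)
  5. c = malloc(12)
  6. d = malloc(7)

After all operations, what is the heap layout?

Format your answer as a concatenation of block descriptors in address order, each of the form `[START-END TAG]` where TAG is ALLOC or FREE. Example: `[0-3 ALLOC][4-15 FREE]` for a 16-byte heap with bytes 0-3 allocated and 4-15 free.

Answer: [0-11 ALLOC][12-18 ALLOC][19-58 FREE]

Derivation:
Op 1: a = malloc(14) -> a = 0; heap: [0-13 ALLOC][14-58 FREE]
Op 2: free(a) -> (freed a); heap: [0-58 FREE]
Op 3: b = malloc(2) -> b = 0; heap: [0-1 ALLOC][2-58 FREE]
Op 4: free(b) -> (freed b); heap: [0-58 FREE]
Op 5: c = malloc(12) -> c = 0; heap: [0-11 ALLOC][12-58 FREE]
Op 6: d = malloc(7) -> d = 12; heap: [0-11 ALLOC][12-18 ALLOC][19-58 FREE]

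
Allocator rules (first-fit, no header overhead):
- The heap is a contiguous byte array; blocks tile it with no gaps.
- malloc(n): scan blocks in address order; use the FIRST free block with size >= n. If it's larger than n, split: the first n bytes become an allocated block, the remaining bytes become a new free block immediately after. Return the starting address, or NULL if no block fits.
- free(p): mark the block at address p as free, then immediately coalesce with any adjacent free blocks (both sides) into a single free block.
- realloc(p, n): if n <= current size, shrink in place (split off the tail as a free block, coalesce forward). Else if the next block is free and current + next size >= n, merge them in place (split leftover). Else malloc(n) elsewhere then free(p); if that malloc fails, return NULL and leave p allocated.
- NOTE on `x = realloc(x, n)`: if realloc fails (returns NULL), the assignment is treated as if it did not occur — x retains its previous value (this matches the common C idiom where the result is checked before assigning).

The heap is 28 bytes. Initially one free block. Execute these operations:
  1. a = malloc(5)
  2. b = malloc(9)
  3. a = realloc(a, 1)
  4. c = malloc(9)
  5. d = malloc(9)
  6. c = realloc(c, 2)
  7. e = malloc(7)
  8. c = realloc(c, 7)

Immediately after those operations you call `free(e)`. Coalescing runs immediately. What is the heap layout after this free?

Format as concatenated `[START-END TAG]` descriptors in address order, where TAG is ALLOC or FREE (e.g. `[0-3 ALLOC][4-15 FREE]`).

Answer: [0-0 ALLOC][1-4 FREE][5-13 ALLOC][14-15 ALLOC][16-27 FREE]

Derivation:
Op 1: a = malloc(5) -> a = 0; heap: [0-4 ALLOC][5-27 FREE]
Op 2: b = malloc(9) -> b = 5; heap: [0-4 ALLOC][5-13 ALLOC][14-27 FREE]
Op 3: a = realloc(a, 1) -> a = 0; heap: [0-0 ALLOC][1-4 FREE][5-13 ALLOC][14-27 FREE]
Op 4: c = malloc(9) -> c = 14; heap: [0-0 ALLOC][1-4 FREE][5-13 ALLOC][14-22 ALLOC][23-27 FREE]
Op 5: d = malloc(9) -> d = NULL; heap: [0-0 ALLOC][1-4 FREE][5-13 ALLOC][14-22 ALLOC][23-27 FREE]
Op 6: c = realloc(c, 2) -> c = 14; heap: [0-0 ALLOC][1-4 FREE][5-13 ALLOC][14-15 ALLOC][16-27 FREE]
Op 7: e = malloc(7) -> e = 16; heap: [0-0 ALLOC][1-4 FREE][5-13 ALLOC][14-15 ALLOC][16-22 ALLOC][23-27 FREE]
Op 8: c = realloc(c, 7) -> NULL (c unchanged); heap: [0-0 ALLOC][1-4 FREE][5-13 ALLOC][14-15 ALLOC][16-22 ALLOC][23-27 FREE]
free(e): e = 16 -> block [16-22 ALLOC]; mark free, coalesce with adjacent free neighbors -> [0-0 ALLOC][1-4 FREE][5-13 ALLOC][14-15 ALLOC][16-27 FREE]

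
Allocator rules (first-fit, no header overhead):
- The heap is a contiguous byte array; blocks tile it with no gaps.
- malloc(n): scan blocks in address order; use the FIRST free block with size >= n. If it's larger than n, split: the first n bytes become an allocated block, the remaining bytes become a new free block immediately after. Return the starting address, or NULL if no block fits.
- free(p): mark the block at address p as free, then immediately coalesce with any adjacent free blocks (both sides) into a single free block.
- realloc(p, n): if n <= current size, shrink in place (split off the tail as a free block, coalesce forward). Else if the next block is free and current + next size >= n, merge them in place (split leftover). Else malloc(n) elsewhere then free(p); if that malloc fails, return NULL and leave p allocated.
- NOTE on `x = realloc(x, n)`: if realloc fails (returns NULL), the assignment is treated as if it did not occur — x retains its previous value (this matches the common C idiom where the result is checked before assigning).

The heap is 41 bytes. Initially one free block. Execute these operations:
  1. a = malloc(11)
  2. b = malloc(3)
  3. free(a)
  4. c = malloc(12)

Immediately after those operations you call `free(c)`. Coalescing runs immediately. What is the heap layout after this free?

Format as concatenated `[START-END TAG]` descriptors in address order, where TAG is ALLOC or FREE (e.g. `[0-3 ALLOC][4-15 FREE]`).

Answer: [0-10 FREE][11-13 ALLOC][14-40 FREE]

Derivation:
Op 1: a = malloc(11) -> a = 0; heap: [0-10 ALLOC][11-40 FREE]
Op 2: b = malloc(3) -> b = 11; heap: [0-10 ALLOC][11-13 ALLOC][14-40 FREE]
Op 3: free(a) -> (freed a); heap: [0-10 FREE][11-13 ALLOC][14-40 FREE]
Op 4: c = malloc(12) -> c = 14; heap: [0-10 FREE][11-13 ALLOC][14-25 ALLOC][26-40 FREE]
free(c): c = 14 -> block [14-25 ALLOC]; mark free, coalesce with adjacent free neighbors -> [0-10 FREE][11-13 ALLOC][14-40 FREE]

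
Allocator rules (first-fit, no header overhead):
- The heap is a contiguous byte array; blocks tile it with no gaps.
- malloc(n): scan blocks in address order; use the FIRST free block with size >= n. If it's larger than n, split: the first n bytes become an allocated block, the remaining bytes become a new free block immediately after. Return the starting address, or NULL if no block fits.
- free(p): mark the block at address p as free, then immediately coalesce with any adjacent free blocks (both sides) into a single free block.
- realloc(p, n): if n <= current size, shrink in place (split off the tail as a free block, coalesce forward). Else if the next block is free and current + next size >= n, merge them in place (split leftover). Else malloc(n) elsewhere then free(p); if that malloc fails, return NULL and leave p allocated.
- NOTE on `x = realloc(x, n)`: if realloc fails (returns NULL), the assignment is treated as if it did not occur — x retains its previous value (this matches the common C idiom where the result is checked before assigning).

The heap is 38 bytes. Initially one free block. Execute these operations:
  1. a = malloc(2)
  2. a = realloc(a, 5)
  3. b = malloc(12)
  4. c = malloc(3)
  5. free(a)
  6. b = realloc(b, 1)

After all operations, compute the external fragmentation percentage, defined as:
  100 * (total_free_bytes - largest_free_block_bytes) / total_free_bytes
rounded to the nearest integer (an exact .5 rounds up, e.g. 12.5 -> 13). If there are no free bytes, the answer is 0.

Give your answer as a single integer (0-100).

Answer: 47

Derivation:
Op 1: a = malloc(2) -> a = 0; heap: [0-1 ALLOC][2-37 FREE]
Op 2: a = realloc(a, 5) -> a = 0; heap: [0-4 ALLOC][5-37 FREE]
Op 3: b = malloc(12) -> b = 5; heap: [0-4 ALLOC][5-16 ALLOC][17-37 FREE]
Op 4: c = malloc(3) -> c = 17; heap: [0-4 ALLOC][5-16 ALLOC][17-19 ALLOC][20-37 FREE]
Op 5: free(a) -> (freed a); heap: [0-4 FREE][5-16 ALLOC][17-19 ALLOC][20-37 FREE]
Op 6: b = realloc(b, 1) -> b = 5; heap: [0-4 FREE][5-5 ALLOC][6-16 FREE][17-19 ALLOC][20-37 FREE]
Free blocks: [5 11 18] total_free=34 largest=18 -> 100*(34-18)/34 = 1600/34 ≈ 47.059 -> rounds to 47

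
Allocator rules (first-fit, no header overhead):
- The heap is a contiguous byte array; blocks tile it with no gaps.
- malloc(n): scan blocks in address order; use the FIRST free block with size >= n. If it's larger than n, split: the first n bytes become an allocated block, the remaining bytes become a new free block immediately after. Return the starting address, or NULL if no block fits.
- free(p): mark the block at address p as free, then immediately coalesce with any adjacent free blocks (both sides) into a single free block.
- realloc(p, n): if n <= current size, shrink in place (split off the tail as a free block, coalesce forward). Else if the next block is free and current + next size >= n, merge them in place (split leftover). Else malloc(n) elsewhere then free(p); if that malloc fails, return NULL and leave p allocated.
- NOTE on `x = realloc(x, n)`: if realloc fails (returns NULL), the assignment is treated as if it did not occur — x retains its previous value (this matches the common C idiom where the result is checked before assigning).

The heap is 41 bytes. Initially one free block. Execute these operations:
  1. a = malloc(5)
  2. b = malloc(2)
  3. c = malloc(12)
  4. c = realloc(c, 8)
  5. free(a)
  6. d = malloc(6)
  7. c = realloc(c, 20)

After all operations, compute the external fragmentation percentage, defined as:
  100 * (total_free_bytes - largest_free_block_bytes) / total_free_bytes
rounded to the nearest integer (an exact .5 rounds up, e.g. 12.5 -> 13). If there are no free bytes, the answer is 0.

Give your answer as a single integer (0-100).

Op 1: a = malloc(5) -> a = 0; heap: [0-4 ALLOC][5-40 FREE]
Op 2: b = malloc(2) -> b = 5; heap: [0-4 ALLOC][5-6 ALLOC][7-40 FREE]
Op 3: c = malloc(12) -> c = 7; heap: [0-4 ALLOC][5-6 ALLOC][7-18 ALLOC][19-40 FREE]
Op 4: c = realloc(c, 8) -> c = 7; heap: [0-4 ALLOC][5-6 ALLOC][7-14 ALLOC][15-40 FREE]
Op 5: free(a) -> (freed a); heap: [0-4 FREE][5-6 ALLOC][7-14 ALLOC][15-40 FREE]
Op 6: d = malloc(6) -> d = 15; heap: [0-4 FREE][5-6 ALLOC][7-14 ALLOC][15-20 ALLOC][21-40 FREE]
Op 7: c = realloc(c, 20) -> c = 21; heap: [0-4 FREE][5-6 ALLOC][7-14 FREE][15-20 ALLOC][21-40 ALLOC]
Free blocks: [5 8] total_free=13 largest=8 -> 100*(13-8)/13 = 500/13 ≈ 38.462 -> rounds to 38

Answer: 38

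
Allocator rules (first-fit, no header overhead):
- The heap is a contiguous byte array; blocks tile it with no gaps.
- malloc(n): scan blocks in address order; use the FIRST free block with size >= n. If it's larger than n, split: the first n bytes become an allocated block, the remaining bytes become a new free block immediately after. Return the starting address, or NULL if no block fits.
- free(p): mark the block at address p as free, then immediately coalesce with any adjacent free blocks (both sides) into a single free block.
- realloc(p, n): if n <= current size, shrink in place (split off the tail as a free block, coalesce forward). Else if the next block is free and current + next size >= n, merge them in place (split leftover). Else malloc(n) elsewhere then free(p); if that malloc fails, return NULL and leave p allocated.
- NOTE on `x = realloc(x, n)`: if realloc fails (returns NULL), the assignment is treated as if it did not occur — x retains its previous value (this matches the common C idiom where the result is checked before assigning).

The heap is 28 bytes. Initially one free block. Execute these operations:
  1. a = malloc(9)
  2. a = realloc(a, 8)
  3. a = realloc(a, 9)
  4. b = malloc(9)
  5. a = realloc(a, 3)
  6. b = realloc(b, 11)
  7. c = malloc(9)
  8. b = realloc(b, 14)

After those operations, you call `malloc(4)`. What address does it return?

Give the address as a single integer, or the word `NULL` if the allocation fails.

Op 1: a = malloc(9) -> a = 0; heap: [0-8 ALLOC][9-27 FREE]
Op 2: a = realloc(a, 8) -> a = 0; heap: [0-7 ALLOC][8-27 FREE]
Op 3: a = realloc(a, 9) -> a = 0; heap: [0-8 ALLOC][9-27 FREE]
Op 4: b = malloc(9) -> b = 9; heap: [0-8 ALLOC][9-17 ALLOC][18-27 FREE]
Op 5: a = realloc(a, 3) -> a = 0; heap: [0-2 ALLOC][3-8 FREE][9-17 ALLOC][18-27 FREE]
Op 6: b = realloc(b, 11) -> b = 9; heap: [0-2 ALLOC][3-8 FREE][9-19 ALLOC][20-27 FREE]
Op 7: c = malloc(9) -> c = NULL; heap: [0-2 ALLOC][3-8 FREE][9-19 ALLOC][20-27 FREE]
Op 8: b = realloc(b, 14) -> b = 9; heap: [0-2 ALLOC][3-8 FREE][9-22 ALLOC][23-27 FREE]
malloc(4): first-fit scan over [0-2 ALLOC][3-8 FREE][9-22 ALLOC][23-27 FREE] -> 3

Answer: 3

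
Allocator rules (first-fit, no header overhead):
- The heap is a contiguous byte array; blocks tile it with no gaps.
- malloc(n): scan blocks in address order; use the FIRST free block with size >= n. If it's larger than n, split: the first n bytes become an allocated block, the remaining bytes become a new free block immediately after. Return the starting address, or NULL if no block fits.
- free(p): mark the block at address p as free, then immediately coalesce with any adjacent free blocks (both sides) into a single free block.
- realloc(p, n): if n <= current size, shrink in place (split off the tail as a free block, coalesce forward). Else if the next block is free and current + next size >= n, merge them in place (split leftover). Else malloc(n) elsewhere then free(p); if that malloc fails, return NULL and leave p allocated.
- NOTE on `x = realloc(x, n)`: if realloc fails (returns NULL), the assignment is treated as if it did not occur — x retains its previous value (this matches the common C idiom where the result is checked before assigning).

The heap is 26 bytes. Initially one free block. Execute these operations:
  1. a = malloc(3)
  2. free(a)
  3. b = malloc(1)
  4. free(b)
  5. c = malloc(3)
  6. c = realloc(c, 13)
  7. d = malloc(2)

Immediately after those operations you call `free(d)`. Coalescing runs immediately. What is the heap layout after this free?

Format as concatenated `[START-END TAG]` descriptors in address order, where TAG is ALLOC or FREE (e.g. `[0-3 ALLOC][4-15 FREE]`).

Op 1: a = malloc(3) -> a = 0; heap: [0-2 ALLOC][3-25 FREE]
Op 2: free(a) -> (freed a); heap: [0-25 FREE]
Op 3: b = malloc(1) -> b = 0; heap: [0-0 ALLOC][1-25 FREE]
Op 4: free(b) -> (freed b); heap: [0-25 FREE]
Op 5: c = malloc(3) -> c = 0; heap: [0-2 ALLOC][3-25 FREE]
Op 6: c = realloc(c, 13) -> c = 0; heap: [0-12 ALLOC][13-25 FREE]
Op 7: d = malloc(2) -> d = 13; heap: [0-12 ALLOC][13-14 ALLOC][15-25 FREE]
free(d): d = 13 -> block [13-14 ALLOC]; mark free, coalesce with adjacent free neighbors -> [0-12 ALLOC][13-25 FREE]

Answer: [0-12 ALLOC][13-25 FREE]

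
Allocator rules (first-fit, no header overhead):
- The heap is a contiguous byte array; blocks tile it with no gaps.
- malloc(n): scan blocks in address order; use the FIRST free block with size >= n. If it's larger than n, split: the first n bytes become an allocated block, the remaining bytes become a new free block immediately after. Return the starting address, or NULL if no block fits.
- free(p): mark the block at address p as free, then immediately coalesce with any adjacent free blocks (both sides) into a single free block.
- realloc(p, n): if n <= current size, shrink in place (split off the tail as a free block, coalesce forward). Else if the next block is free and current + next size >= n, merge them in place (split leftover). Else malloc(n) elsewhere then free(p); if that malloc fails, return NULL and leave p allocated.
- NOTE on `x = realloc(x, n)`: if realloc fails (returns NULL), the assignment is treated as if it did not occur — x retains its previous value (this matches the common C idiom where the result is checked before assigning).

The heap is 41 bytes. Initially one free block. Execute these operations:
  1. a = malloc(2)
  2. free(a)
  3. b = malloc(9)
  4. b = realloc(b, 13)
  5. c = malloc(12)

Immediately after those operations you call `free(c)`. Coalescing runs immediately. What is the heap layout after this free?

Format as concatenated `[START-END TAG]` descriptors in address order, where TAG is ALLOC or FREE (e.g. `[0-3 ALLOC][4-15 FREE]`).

Op 1: a = malloc(2) -> a = 0; heap: [0-1 ALLOC][2-40 FREE]
Op 2: free(a) -> (freed a); heap: [0-40 FREE]
Op 3: b = malloc(9) -> b = 0; heap: [0-8 ALLOC][9-40 FREE]
Op 4: b = realloc(b, 13) -> b = 0; heap: [0-12 ALLOC][13-40 FREE]
Op 5: c = malloc(12) -> c = 13; heap: [0-12 ALLOC][13-24 ALLOC][25-40 FREE]
free(c): c = 13 -> block [13-24 ALLOC]; mark free, coalesce with adjacent free neighbors -> [0-12 ALLOC][13-40 FREE]

Answer: [0-12 ALLOC][13-40 FREE]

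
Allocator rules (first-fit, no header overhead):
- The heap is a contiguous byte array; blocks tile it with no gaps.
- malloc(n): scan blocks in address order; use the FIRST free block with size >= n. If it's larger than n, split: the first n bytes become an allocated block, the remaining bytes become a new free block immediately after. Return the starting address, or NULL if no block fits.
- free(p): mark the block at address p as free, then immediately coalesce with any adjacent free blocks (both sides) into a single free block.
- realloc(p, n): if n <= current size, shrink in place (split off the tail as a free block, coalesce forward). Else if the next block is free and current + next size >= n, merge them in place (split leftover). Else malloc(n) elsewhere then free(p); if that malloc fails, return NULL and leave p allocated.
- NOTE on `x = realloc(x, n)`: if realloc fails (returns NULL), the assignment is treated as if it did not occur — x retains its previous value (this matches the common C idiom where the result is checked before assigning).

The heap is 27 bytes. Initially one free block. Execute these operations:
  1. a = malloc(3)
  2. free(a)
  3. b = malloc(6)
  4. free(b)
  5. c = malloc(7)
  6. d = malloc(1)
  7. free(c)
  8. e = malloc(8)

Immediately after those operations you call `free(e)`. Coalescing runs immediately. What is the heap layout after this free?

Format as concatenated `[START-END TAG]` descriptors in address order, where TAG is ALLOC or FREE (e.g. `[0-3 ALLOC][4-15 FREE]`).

Answer: [0-6 FREE][7-7 ALLOC][8-26 FREE]

Derivation:
Op 1: a = malloc(3) -> a = 0; heap: [0-2 ALLOC][3-26 FREE]
Op 2: free(a) -> (freed a); heap: [0-26 FREE]
Op 3: b = malloc(6) -> b = 0; heap: [0-5 ALLOC][6-26 FREE]
Op 4: free(b) -> (freed b); heap: [0-26 FREE]
Op 5: c = malloc(7) -> c = 0; heap: [0-6 ALLOC][7-26 FREE]
Op 6: d = malloc(1) -> d = 7; heap: [0-6 ALLOC][7-7 ALLOC][8-26 FREE]
Op 7: free(c) -> (freed c); heap: [0-6 FREE][7-7 ALLOC][8-26 FREE]
Op 8: e = malloc(8) -> e = 8; heap: [0-6 FREE][7-7 ALLOC][8-15 ALLOC][16-26 FREE]
free(e): e = 8 -> block [8-15 ALLOC]; mark free, coalesce with adjacent free neighbors -> [0-6 FREE][7-7 ALLOC][8-26 FREE]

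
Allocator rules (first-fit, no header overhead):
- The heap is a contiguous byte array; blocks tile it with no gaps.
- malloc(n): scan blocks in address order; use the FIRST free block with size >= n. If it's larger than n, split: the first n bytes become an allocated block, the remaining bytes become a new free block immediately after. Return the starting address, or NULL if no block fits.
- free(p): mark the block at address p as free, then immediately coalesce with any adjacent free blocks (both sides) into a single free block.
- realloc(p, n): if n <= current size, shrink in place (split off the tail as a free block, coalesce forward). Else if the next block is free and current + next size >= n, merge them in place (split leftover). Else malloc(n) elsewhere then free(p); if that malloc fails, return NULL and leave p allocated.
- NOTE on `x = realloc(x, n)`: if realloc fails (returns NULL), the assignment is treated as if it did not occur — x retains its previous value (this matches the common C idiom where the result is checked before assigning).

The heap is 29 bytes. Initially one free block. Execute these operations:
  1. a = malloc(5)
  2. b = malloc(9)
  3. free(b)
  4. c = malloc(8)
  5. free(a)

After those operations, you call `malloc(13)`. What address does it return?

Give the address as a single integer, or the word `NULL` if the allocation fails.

Answer: 13

Derivation:
Op 1: a = malloc(5) -> a = 0; heap: [0-4 ALLOC][5-28 FREE]
Op 2: b = malloc(9) -> b = 5; heap: [0-4 ALLOC][5-13 ALLOC][14-28 FREE]
Op 3: free(b) -> (freed b); heap: [0-4 ALLOC][5-28 FREE]
Op 4: c = malloc(8) -> c = 5; heap: [0-4 ALLOC][5-12 ALLOC][13-28 FREE]
Op 5: free(a) -> (freed a); heap: [0-4 FREE][5-12 ALLOC][13-28 FREE]
malloc(13): first-fit scan over [0-4 FREE][5-12 ALLOC][13-28 FREE] -> 13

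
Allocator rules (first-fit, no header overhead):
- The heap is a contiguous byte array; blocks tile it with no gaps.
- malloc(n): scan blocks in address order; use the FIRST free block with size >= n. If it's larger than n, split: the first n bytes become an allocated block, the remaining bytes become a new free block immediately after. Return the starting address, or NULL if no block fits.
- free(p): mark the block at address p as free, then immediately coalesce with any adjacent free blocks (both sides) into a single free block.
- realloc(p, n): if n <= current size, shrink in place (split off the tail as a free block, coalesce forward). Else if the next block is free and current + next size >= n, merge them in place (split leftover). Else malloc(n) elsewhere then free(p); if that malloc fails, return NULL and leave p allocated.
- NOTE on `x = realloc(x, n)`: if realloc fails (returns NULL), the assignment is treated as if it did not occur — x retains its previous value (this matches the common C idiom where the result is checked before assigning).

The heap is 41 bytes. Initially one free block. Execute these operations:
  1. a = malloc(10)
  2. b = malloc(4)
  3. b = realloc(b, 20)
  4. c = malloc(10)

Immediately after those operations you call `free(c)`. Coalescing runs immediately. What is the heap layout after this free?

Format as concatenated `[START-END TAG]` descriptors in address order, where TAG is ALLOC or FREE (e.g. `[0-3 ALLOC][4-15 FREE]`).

Answer: [0-9 ALLOC][10-29 ALLOC][30-40 FREE]

Derivation:
Op 1: a = malloc(10) -> a = 0; heap: [0-9 ALLOC][10-40 FREE]
Op 2: b = malloc(4) -> b = 10; heap: [0-9 ALLOC][10-13 ALLOC][14-40 FREE]
Op 3: b = realloc(b, 20) -> b = 10; heap: [0-9 ALLOC][10-29 ALLOC][30-40 FREE]
Op 4: c = malloc(10) -> c = 30; heap: [0-9 ALLOC][10-29 ALLOC][30-39 ALLOC][40-40 FREE]
free(c): c = 30 -> block [30-39 ALLOC]; mark free, coalesce with adjacent free neighbors -> [0-9 ALLOC][10-29 ALLOC][30-40 FREE]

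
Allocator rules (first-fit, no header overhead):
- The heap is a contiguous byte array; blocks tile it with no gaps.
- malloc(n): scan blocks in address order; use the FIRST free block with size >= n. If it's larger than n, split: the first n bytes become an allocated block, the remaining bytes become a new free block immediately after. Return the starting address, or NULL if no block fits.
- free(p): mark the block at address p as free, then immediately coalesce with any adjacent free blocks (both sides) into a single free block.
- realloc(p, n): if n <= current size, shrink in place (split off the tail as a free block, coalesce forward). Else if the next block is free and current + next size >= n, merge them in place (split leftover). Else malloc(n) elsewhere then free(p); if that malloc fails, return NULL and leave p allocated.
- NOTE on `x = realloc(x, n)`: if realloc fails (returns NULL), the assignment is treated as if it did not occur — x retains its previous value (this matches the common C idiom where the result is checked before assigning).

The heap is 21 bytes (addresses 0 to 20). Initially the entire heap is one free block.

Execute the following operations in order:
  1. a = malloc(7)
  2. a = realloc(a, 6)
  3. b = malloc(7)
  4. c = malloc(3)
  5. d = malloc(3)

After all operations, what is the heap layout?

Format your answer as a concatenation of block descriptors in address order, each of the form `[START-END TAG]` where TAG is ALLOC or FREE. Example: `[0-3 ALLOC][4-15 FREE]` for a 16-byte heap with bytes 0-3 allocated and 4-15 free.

Answer: [0-5 ALLOC][6-12 ALLOC][13-15 ALLOC][16-18 ALLOC][19-20 FREE]

Derivation:
Op 1: a = malloc(7) -> a = 0; heap: [0-6 ALLOC][7-20 FREE]
Op 2: a = realloc(a, 6) -> a = 0; heap: [0-5 ALLOC][6-20 FREE]
Op 3: b = malloc(7) -> b = 6; heap: [0-5 ALLOC][6-12 ALLOC][13-20 FREE]
Op 4: c = malloc(3) -> c = 13; heap: [0-5 ALLOC][6-12 ALLOC][13-15 ALLOC][16-20 FREE]
Op 5: d = malloc(3) -> d = 16; heap: [0-5 ALLOC][6-12 ALLOC][13-15 ALLOC][16-18 ALLOC][19-20 FREE]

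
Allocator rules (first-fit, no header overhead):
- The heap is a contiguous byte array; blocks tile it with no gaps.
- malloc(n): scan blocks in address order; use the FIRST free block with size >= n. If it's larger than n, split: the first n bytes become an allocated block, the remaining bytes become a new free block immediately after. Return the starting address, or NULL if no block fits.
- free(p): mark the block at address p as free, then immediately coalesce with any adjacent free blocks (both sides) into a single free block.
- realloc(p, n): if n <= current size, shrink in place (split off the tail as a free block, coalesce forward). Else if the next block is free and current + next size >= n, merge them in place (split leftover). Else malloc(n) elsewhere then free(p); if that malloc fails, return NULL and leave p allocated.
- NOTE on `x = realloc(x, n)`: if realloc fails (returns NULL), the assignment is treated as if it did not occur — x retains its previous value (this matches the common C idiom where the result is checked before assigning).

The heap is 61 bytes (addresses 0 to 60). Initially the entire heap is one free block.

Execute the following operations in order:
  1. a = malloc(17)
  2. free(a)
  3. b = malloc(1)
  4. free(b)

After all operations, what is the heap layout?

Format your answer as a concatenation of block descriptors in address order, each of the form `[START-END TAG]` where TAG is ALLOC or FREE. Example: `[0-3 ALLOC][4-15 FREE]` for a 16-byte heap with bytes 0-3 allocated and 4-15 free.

Answer: [0-60 FREE]

Derivation:
Op 1: a = malloc(17) -> a = 0; heap: [0-16 ALLOC][17-60 FREE]
Op 2: free(a) -> (freed a); heap: [0-60 FREE]
Op 3: b = malloc(1) -> b = 0; heap: [0-0 ALLOC][1-60 FREE]
Op 4: free(b) -> (freed b); heap: [0-60 FREE]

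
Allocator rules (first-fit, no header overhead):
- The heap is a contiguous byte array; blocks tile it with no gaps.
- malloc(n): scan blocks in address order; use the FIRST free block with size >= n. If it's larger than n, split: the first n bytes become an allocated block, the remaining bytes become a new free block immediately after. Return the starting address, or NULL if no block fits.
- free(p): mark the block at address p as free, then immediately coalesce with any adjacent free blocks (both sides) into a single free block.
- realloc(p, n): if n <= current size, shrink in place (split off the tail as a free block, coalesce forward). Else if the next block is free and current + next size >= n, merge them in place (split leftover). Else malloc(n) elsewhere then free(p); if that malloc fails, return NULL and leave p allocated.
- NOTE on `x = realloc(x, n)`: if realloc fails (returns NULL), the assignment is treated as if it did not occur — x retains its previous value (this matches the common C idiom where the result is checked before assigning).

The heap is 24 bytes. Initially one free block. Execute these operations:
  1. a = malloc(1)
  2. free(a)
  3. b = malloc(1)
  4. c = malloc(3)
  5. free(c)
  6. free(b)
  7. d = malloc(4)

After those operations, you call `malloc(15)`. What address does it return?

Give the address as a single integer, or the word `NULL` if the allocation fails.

Answer: 4

Derivation:
Op 1: a = malloc(1) -> a = 0; heap: [0-0 ALLOC][1-23 FREE]
Op 2: free(a) -> (freed a); heap: [0-23 FREE]
Op 3: b = malloc(1) -> b = 0; heap: [0-0 ALLOC][1-23 FREE]
Op 4: c = malloc(3) -> c = 1; heap: [0-0 ALLOC][1-3 ALLOC][4-23 FREE]
Op 5: free(c) -> (freed c); heap: [0-0 ALLOC][1-23 FREE]
Op 6: free(b) -> (freed b); heap: [0-23 FREE]
Op 7: d = malloc(4) -> d = 0; heap: [0-3 ALLOC][4-23 FREE]
malloc(15): first-fit scan over [0-3 ALLOC][4-23 FREE] -> 4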